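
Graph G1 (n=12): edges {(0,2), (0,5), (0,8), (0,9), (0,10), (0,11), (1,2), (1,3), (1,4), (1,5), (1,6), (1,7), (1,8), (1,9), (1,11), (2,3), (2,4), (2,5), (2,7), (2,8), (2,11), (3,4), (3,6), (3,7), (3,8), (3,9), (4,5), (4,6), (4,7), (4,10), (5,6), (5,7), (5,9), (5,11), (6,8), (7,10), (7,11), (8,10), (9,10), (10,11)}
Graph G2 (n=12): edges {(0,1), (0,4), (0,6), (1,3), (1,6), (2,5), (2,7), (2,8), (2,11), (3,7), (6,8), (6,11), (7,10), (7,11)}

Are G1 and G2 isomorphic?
No, not isomorphic

The graphs are NOT isomorphic.

Connected components of G1: 1 component(s) with vertex sets [[0, 1, 2, 3, 4, 5, 6, 7, 8, 9, 10, 11]], sizes [12].
Connected components of G2: 2 component(s) with vertex sets [[9], [0, 1, 2, 3, 4, 5, 6, 7, 8, 10, 11]], sizes [1, 11].
The number of connected components (and the multiset of component sizes) is an isomorphism invariant — an isomorphism maps each component of G1 bijectively onto a component of G2. Since G1 has 1 component(s) and G2 has 2, they cannot be isomorphic.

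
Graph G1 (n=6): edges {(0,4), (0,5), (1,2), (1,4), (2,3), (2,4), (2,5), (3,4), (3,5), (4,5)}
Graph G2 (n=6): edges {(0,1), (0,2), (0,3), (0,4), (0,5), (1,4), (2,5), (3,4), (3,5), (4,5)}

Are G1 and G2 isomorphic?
Yes, isomorphic

The graphs are isomorphic.
One valid mapping φ: V(G1) → V(G2): 0→1, 1→2, 2→5, 3→3, 4→0, 5→4

Verify φ preserves adjacency — for each edge of G1, its image is an edge of G2:
  (0,4) → (φ(0),φ(4)) = (0,1) ∈ E(G2) ✓
  (0,5) → (φ(0),φ(5)) = (1,4) ∈ E(G2) ✓
  (1,2) → (φ(1),φ(2)) = (2,5) ∈ E(G2) ✓
  (1,4) → (φ(1),φ(4)) = (0,2) ∈ E(G2) ✓
  (2,3) → (φ(2),φ(3)) = (3,5) ∈ E(G2) ✓
  (2,4) → (φ(2),φ(4)) = (0,5) ∈ E(G2) ✓
  (2,5) → (φ(2),φ(5)) = (4,5) ∈ E(G2) ✓
  (3,4) → (φ(3),φ(4)) = (0,3) ∈ E(G2) ✓
  (3,5) → (φ(3),φ(5)) = (3,4) ∈ E(G2) ✓
  (4,5) → (φ(4),φ(5)) = (0,4) ∈ E(G2) ✓
All 10 edges of G1 map to edges of G2, and |E(G1)| = |E(G2)| = 10, so φ is a bijection on edges as well as vertices. Hence G1 ≅ G2.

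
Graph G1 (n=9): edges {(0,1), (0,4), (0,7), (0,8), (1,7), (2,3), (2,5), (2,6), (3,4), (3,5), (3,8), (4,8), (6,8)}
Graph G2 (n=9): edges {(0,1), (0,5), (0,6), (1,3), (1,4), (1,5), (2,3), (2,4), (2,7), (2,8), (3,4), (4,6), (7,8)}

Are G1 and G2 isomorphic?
Yes, isomorphic

The graphs are isomorphic.
One valid mapping φ: V(G1) → V(G2): 0→2, 1→8, 2→0, 3→1, 4→3, 5→5, 6→6, 7→7, 8→4

Verify φ preserves adjacency — for each edge of G1, its image is an edge of G2:
  (0,1) → (φ(0),φ(1)) = (2,8) ∈ E(G2) ✓
  (0,4) → (φ(0),φ(4)) = (2,3) ∈ E(G2) ✓
  (0,7) → (φ(0),φ(7)) = (2,7) ∈ E(G2) ✓
  (0,8) → (φ(0),φ(8)) = (2,4) ∈ E(G2) ✓
  (1,7) → (φ(1),φ(7)) = (7,8) ∈ E(G2) ✓
  (2,3) → (φ(2),φ(3)) = (0,1) ∈ E(G2) ✓
  (2,5) → (φ(2),φ(5)) = (0,5) ∈ E(G2) ✓
  (2,6) → (φ(2),φ(6)) = (0,6) ∈ E(G2) ✓
  (3,4) → (φ(3),φ(4)) = (1,3) ∈ E(G2) ✓
  (3,5) → (φ(3),φ(5)) = (1,5) ∈ E(G2) ✓
  (3,8) → (φ(3),φ(8)) = (1,4) ∈ E(G2) ✓
  (4,8) → (φ(4),φ(8)) = (3,4) ∈ E(G2) ✓
  (6,8) → (φ(6),φ(8)) = (4,6) ∈ E(G2) ✓
All 13 edges of G1 map to edges of G2, and |E(G1)| = |E(G2)| = 13, so φ is a bijection on edges as well as vertices. Hence G1 ≅ G2.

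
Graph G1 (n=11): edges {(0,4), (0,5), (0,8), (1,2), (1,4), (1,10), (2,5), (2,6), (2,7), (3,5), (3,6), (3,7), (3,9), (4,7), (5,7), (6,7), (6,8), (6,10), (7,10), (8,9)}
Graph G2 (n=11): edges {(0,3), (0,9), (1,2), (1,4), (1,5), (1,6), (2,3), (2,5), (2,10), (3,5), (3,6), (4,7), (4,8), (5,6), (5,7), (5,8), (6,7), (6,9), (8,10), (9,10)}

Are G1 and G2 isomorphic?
Yes, isomorphic

The graphs are isomorphic.
One valid mapping φ: V(G1) → V(G2): 0→10, 1→4, 2→1, 3→3, 4→8, 5→2, 6→6, 7→5, 8→9, 9→0, 10→7

Verify φ preserves adjacency — for each edge of G1, its image is an edge of G2:
  (0,4) → (φ(0),φ(4)) = (8,10) ∈ E(G2) ✓
  (0,5) → (φ(0),φ(5)) = (2,10) ∈ E(G2) ✓
  (0,8) → (φ(0),φ(8)) = (9,10) ∈ E(G2) ✓
  (1,2) → (φ(1),φ(2)) = (1,4) ∈ E(G2) ✓
  (1,4) → (φ(1),φ(4)) = (4,8) ∈ E(G2) ✓
  (1,10) → (φ(1),φ(10)) = (4,7) ∈ E(G2) ✓
  (2,5) → (φ(2),φ(5)) = (1,2) ∈ E(G2) ✓
  (2,6) → (φ(2),φ(6)) = (1,6) ∈ E(G2) ✓
  (2,7) → (φ(2),φ(7)) = (1,5) ∈ E(G2) ✓
  (3,5) → (φ(3),φ(5)) = (2,3) ∈ E(G2) ✓
  (3,6) → (φ(3),φ(6)) = (3,6) ∈ E(G2) ✓
  (3,7) → (φ(3),φ(7)) = (3,5) ∈ E(G2) ✓
  (3,9) → (φ(3),φ(9)) = (0,3) ∈ E(G2) ✓
  (4,7) → (φ(4),φ(7)) = (5,8) ∈ E(G2) ✓
  (5,7) → (φ(5),φ(7)) = (2,5) ∈ E(G2) ✓
  (6,7) → (φ(6),φ(7)) = (5,6) ∈ E(G2) ✓
  (6,8) → (φ(6),φ(8)) = (6,9) ∈ E(G2) ✓
  (6,10) → (φ(6),φ(10)) = (6,7) ∈ E(G2) ✓
  (7,10) → (φ(7),φ(10)) = (5,7) ∈ E(G2) ✓
  (8,9) → (φ(8),φ(9)) = (0,9) ∈ E(G2) ✓
All 20 edges of G1 map to edges of G2, and |E(G1)| = |E(G2)| = 20, so φ is a bijection on edges as well as vertices. Hence G1 ≅ G2.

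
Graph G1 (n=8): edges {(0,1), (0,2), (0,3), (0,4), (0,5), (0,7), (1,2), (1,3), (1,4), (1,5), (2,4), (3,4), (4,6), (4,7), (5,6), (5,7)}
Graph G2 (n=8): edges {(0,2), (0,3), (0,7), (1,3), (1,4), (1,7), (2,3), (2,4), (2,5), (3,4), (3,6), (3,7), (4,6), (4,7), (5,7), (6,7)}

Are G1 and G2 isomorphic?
Yes, isomorphic

The graphs are isomorphic.
One valid mapping φ: V(G1) → V(G2): 0→3, 1→4, 2→1, 3→6, 4→7, 5→2, 6→5, 7→0

Verify φ preserves adjacency — for each edge of G1, its image is an edge of G2:
  (0,1) → (φ(0),φ(1)) = (3,4) ∈ E(G2) ✓
  (0,2) → (φ(0),φ(2)) = (1,3) ∈ E(G2) ✓
  (0,3) → (φ(0),φ(3)) = (3,6) ∈ E(G2) ✓
  (0,4) → (φ(0),φ(4)) = (3,7) ∈ E(G2) ✓
  (0,5) → (φ(0),φ(5)) = (2,3) ∈ E(G2) ✓
  (0,7) → (φ(0),φ(7)) = (0,3) ∈ E(G2) ✓
  (1,2) → (φ(1),φ(2)) = (1,4) ∈ E(G2) ✓
  (1,3) → (φ(1),φ(3)) = (4,6) ∈ E(G2) ✓
  (1,4) → (φ(1),φ(4)) = (4,7) ∈ E(G2) ✓
  (1,5) → (φ(1),φ(5)) = (2,4) ∈ E(G2) ✓
  (2,4) → (φ(2),φ(4)) = (1,7) ∈ E(G2) ✓
  (3,4) → (φ(3),φ(4)) = (6,7) ∈ E(G2) ✓
  (4,6) → (φ(4),φ(6)) = (5,7) ∈ E(G2) ✓
  (4,7) → (φ(4),φ(7)) = (0,7) ∈ E(G2) ✓
  (5,6) → (φ(5),φ(6)) = (2,5) ∈ E(G2) ✓
  (5,7) → (φ(5),φ(7)) = (0,2) ∈ E(G2) ✓
All 16 edges of G1 map to edges of G2, and |E(G1)| = |E(G2)| = 16, so φ is a bijection on edges as well as vertices. Hence G1 ≅ G2.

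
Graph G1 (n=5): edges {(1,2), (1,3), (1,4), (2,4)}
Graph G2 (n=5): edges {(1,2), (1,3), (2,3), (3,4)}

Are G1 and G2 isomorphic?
Yes, isomorphic

The graphs are isomorphic.
One valid mapping φ: V(G1) → V(G2): 0→0, 1→3, 2→1, 3→4, 4→2

Verify φ preserves adjacency — for each edge of G1, its image is an edge of G2:
  (1,2) → (φ(1),φ(2)) = (1,3) ∈ E(G2) ✓
  (1,3) → (φ(1),φ(3)) = (3,4) ∈ E(G2) ✓
  (1,4) → (φ(1),φ(4)) = (2,3) ∈ E(G2) ✓
  (2,4) → (φ(2),φ(4)) = (1,2) ∈ E(G2) ✓
All 4 edges of G1 map to edges of G2, and |E(G1)| = |E(G2)| = 4, so φ is a bijection on edges as well as vertices. Hence G1 ≅ G2.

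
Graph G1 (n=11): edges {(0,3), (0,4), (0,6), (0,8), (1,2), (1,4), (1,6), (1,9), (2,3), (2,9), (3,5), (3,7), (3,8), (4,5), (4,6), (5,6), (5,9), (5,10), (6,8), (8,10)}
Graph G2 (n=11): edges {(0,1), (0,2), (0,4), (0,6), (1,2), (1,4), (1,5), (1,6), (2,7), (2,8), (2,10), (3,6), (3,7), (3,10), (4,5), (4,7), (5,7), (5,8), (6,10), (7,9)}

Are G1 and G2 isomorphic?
Yes, isomorphic

The graphs are isomorphic.
One valid mapping φ: V(G1) → V(G2): 0→4, 1→6, 2→3, 3→7, 4→0, 5→2, 6→1, 7→9, 8→5, 9→10, 10→8

Verify φ preserves adjacency — for each edge of G1, its image is an edge of G2:
  (0,3) → (φ(0),φ(3)) = (4,7) ∈ E(G2) ✓
  (0,4) → (φ(0),φ(4)) = (0,4) ∈ E(G2) ✓
  (0,6) → (φ(0),φ(6)) = (1,4) ∈ E(G2) ✓
  (0,8) → (φ(0),φ(8)) = (4,5) ∈ E(G2) ✓
  (1,2) → (φ(1),φ(2)) = (3,6) ∈ E(G2) ✓
  (1,4) → (φ(1),φ(4)) = (0,6) ∈ E(G2) ✓
  (1,6) → (φ(1),φ(6)) = (1,6) ∈ E(G2) ✓
  (1,9) → (φ(1),φ(9)) = (6,10) ∈ E(G2) ✓
  (2,3) → (φ(2),φ(3)) = (3,7) ∈ E(G2) ✓
  (2,9) → (φ(2),φ(9)) = (3,10) ∈ E(G2) ✓
  (3,5) → (φ(3),φ(5)) = (2,7) ∈ E(G2) ✓
  (3,7) → (φ(3),φ(7)) = (7,9) ∈ E(G2) ✓
  (3,8) → (φ(3),φ(8)) = (5,7) ∈ E(G2) ✓
  (4,5) → (φ(4),φ(5)) = (0,2) ∈ E(G2) ✓
  (4,6) → (φ(4),φ(6)) = (0,1) ∈ E(G2) ✓
  (5,6) → (φ(5),φ(6)) = (1,2) ∈ E(G2) ✓
  (5,9) → (φ(5),φ(9)) = (2,10) ∈ E(G2) ✓
  (5,10) → (φ(5),φ(10)) = (2,8) ∈ E(G2) ✓
  (6,8) → (φ(6),φ(8)) = (1,5) ∈ E(G2) ✓
  (8,10) → (φ(8),φ(10)) = (5,8) ∈ E(G2) ✓
All 20 edges of G1 map to edges of G2, and |E(G1)| = |E(G2)| = 20, so φ is a bijection on edges as well as vertices. Hence G1 ≅ G2.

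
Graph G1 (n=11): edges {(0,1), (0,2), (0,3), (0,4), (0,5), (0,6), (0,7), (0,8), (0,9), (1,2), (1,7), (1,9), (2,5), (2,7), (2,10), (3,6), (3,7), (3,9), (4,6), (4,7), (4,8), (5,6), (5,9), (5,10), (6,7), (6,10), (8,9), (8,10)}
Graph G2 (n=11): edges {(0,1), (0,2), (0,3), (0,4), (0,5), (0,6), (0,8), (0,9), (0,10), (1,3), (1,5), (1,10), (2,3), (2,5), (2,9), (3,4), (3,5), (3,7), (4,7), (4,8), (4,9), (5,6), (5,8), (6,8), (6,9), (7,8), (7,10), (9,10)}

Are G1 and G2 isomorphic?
Yes, isomorphic

The graphs are isomorphic.
One valid mapping φ: V(G1) → V(G2): 0→0, 1→6, 2→8, 3→2, 4→1, 5→4, 6→3, 7→5, 8→10, 9→9, 10→7

Verify φ preserves adjacency — for each edge of G1, its image is an edge of G2:
  (0,1) → (φ(0),φ(1)) = (0,6) ∈ E(G2) ✓
  (0,2) → (φ(0),φ(2)) = (0,8) ∈ E(G2) ✓
  (0,3) → (φ(0),φ(3)) = (0,2) ∈ E(G2) ✓
  (0,4) → (φ(0),φ(4)) = (0,1) ∈ E(G2) ✓
  (0,5) → (φ(0),φ(5)) = (0,4) ∈ E(G2) ✓
  (0,6) → (φ(0),φ(6)) = (0,3) ∈ E(G2) ✓
  (0,7) → (φ(0),φ(7)) = (0,5) ∈ E(G2) ✓
  (0,8) → (φ(0),φ(8)) = (0,10) ∈ E(G2) ✓
  (0,9) → (φ(0),φ(9)) = (0,9) ∈ E(G2) ✓
  (1,2) → (φ(1),φ(2)) = (6,8) ∈ E(G2) ✓
  (1,7) → (φ(1),φ(7)) = (5,6) ∈ E(G2) ✓
  (1,9) → (φ(1),φ(9)) = (6,9) ∈ E(G2) ✓
  (2,5) → (φ(2),φ(5)) = (4,8) ∈ E(G2) ✓
  (2,7) → (φ(2),φ(7)) = (5,8) ∈ E(G2) ✓
  (2,10) → (φ(2),φ(10)) = (7,8) ∈ E(G2) ✓
  (3,6) → (φ(3),φ(6)) = (2,3) ∈ E(G2) ✓
  (3,7) → (φ(3),φ(7)) = (2,5) ∈ E(G2) ✓
  (3,9) → (φ(3),φ(9)) = (2,9) ∈ E(G2) ✓
  (4,6) → (φ(4),φ(6)) = (1,3) ∈ E(G2) ✓
  (4,7) → (φ(4),φ(7)) = (1,5) ∈ E(G2) ✓
  (4,8) → (φ(4),φ(8)) = (1,10) ∈ E(G2) ✓
  (5,6) → (φ(5),φ(6)) = (3,4) ∈ E(G2) ✓
  (5,9) → (φ(5),φ(9)) = (4,9) ∈ E(G2) ✓
  (5,10) → (φ(5),φ(10)) = (4,7) ∈ E(G2) ✓
  (6,7) → (φ(6),φ(7)) = (3,5) ∈ E(G2) ✓
  (6,10) → (φ(6),φ(10)) = (3,7) ∈ E(G2) ✓
  (8,9) → (φ(8),φ(9)) = (9,10) ∈ E(G2) ✓
  (8,10) → (φ(8),φ(10)) = (7,10) ∈ E(G2) ✓
All 28 edges of G1 map to edges of G2, and |E(G1)| = |E(G2)| = 28, so φ is a bijection on edges as well as vertices. Hence G1 ≅ G2.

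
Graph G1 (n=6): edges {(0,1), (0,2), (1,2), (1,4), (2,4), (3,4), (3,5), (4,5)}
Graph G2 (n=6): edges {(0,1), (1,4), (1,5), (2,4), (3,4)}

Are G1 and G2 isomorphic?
No, not isomorphic

The graphs are NOT isomorphic.

Degrees in G1: deg(0)=2, deg(1)=3, deg(2)=3, deg(3)=2, deg(4)=4, deg(5)=2.
Sorted degree sequence of G1: [4, 3, 3, 2, 2, 2].
Degrees in G2: deg(0)=1, deg(1)=3, deg(2)=1, deg(3)=1, deg(4)=3, deg(5)=1.
Sorted degree sequence of G2: [3, 3, 1, 1, 1, 1].
The (sorted) degree sequence is an isomorphism invariant, so since G1 and G2 have different degree sequences they cannot be isomorphic.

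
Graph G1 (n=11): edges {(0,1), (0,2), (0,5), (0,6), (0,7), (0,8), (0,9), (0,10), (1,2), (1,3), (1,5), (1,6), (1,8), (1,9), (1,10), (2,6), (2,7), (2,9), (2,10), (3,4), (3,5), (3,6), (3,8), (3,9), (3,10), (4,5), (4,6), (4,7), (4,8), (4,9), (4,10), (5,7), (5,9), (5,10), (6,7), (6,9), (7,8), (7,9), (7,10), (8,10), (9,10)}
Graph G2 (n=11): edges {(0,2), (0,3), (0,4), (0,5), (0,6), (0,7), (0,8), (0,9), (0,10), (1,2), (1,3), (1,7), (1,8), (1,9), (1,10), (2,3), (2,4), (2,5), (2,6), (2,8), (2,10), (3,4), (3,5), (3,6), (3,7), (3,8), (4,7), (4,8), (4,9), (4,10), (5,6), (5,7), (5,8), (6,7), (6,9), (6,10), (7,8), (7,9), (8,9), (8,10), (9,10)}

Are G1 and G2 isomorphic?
Yes, isomorphic

The graphs are isomorphic.
One valid mapping φ: V(G1) → V(G2): 0→3, 1→2, 2→5, 3→10, 4→9, 5→4, 6→6, 7→7, 8→1, 9→0, 10→8

Verify φ preserves adjacency — for each edge of G1, its image is an edge of G2:
  (0,1) → (φ(0),φ(1)) = (2,3) ∈ E(G2) ✓
  (0,2) → (φ(0),φ(2)) = (3,5) ∈ E(G2) ✓
  (0,5) → (φ(0),φ(5)) = (3,4) ∈ E(G2) ✓
  (0,6) → (φ(0),φ(6)) = (3,6) ∈ E(G2) ✓
  (0,7) → (φ(0),φ(7)) = (3,7) ∈ E(G2) ✓
  (0,8) → (φ(0),φ(8)) = (1,3) ∈ E(G2) ✓
  (0,9) → (φ(0),φ(9)) = (0,3) ∈ E(G2) ✓
  (0,10) → (φ(0),φ(10)) = (3,8) ∈ E(G2) ✓
  (1,2) → (φ(1),φ(2)) = (2,5) ∈ E(G2) ✓
  (1,3) → (φ(1),φ(3)) = (2,10) ∈ E(G2) ✓
  (1,5) → (φ(1),φ(5)) = (2,4) ∈ E(G2) ✓
  (1,6) → (φ(1),φ(6)) = (2,6) ∈ E(G2) ✓
  (1,8) → (φ(1),φ(8)) = (1,2) ∈ E(G2) ✓
  (1,9) → (φ(1),φ(9)) = (0,2) ∈ E(G2) ✓
  (1,10) → (φ(1),φ(10)) = (2,8) ∈ E(G2) ✓
  (2,6) → (φ(2),φ(6)) = (5,6) ∈ E(G2) ✓
  (2,7) → (φ(2),φ(7)) = (5,7) ∈ E(G2) ✓
  (2,9) → (φ(2),φ(9)) = (0,5) ∈ E(G2) ✓
  (2,10) → (φ(2),φ(10)) = (5,8) ∈ E(G2) ✓
  (3,4) → (φ(3),φ(4)) = (9,10) ∈ E(G2) ✓
  (3,5) → (φ(3),φ(5)) = (4,10) ∈ E(G2) ✓
  (3,6) → (φ(3),φ(6)) = (6,10) ∈ E(G2) ✓
  (3,8) → (φ(3),φ(8)) = (1,10) ∈ E(G2) ✓
  (3,9) → (φ(3),φ(9)) = (0,10) ∈ E(G2) ✓
  (3,10) → (φ(3),φ(10)) = (8,10) ∈ E(G2) ✓
  (4,5) → (φ(4),φ(5)) = (4,9) ∈ E(G2) ✓
  (4,6) → (φ(4),φ(6)) = (6,9) ∈ E(G2) ✓
  (4,7) → (φ(4),φ(7)) = (7,9) ∈ E(G2) ✓
  (4,8) → (φ(4),φ(8)) = (1,9) ∈ E(G2) ✓
  (4,9) → (φ(4),φ(9)) = (0,9) ∈ E(G2) ✓
  (4,10) → (φ(4),φ(10)) = (8,9) ∈ E(G2) ✓
  (5,7) → (φ(5),φ(7)) = (4,7) ∈ E(G2) ✓
  (5,9) → (φ(5),φ(9)) = (0,4) ∈ E(G2) ✓
  (5,10) → (φ(5),φ(10)) = (4,8) ∈ E(G2) ✓
  (6,7) → (φ(6),φ(7)) = (6,7) ∈ E(G2) ✓
  (6,9) → (φ(6),φ(9)) = (0,6) ∈ E(G2) ✓
  (7,8) → (φ(7),φ(8)) = (1,7) ∈ E(G2) ✓
  (7,9) → (φ(7),φ(9)) = (0,7) ∈ E(G2) ✓
  (7,10) → (φ(7),φ(10)) = (7,8) ∈ E(G2) ✓
  (8,10) → (φ(8),φ(10)) = (1,8) ∈ E(G2) ✓
  (9,10) → (φ(9),φ(10)) = (0,8) ∈ E(G2) ✓
All 41 edges of G1 map to edges of G2, and |E(G1)| = |E(G2)| = 41, so φ is a bijection on edges as well as vertices. Hence G1 ≅ G2.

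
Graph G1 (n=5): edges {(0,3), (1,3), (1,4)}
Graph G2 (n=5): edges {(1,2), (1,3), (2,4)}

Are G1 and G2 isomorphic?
Yes, isomorphic

The graphs are isomorphic.
One valid mapping φ: V(G1) → V(G2): 0→3, 1→2, 2→0, 3→1, 4→4

Verify φ preserves adjacency — for each edge of G1, its image is an edge of G2:
  (0,3) → (φ(0),φ(3)) = (1,3) ∈ E(G2) ✓
  (1,3) → (φ(1),φ(3)) = (1,2) ∈ E(G2) ✓
  (1,4) → (φ(1),φ(4)) = (2,4) ∈ E(G2) ✓
All 3 edges of G1 map to edges of G2, and |E(G1)| = |E(G2)| = 3, so φ is a bijection on edges as well as vertices. Hence G1 ≅ G2.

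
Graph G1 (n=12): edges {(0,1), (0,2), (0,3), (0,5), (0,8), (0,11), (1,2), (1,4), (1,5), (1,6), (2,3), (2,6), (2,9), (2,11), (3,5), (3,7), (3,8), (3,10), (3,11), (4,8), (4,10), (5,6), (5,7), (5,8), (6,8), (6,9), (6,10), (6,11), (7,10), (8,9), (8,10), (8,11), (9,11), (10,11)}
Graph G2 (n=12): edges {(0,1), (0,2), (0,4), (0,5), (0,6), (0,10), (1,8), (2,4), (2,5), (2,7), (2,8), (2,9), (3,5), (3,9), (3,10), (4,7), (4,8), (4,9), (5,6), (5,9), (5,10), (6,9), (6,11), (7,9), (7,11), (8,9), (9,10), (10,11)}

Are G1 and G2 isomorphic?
No, not isomorphic

The graphs are NOT isomorphic.

Degrees in G1: deg(0)=6, deg(1)=5, deg(2)=6, deg(3)=7, deg(4)=3, deg(5)=6, deg(6)=7, deg(7)=3, deg(8)=8, deg(9)=4, deg(10)=6, deg(11)=7.
Sorted degree sequence of G1: [8, 7, 7, 7, 6, 6, 6, 6, 5, 4, 3, 3].
Degrees in G2: deg(0)=6, deg(1)=2, deg(2)=6, deg(3)=3, deg(4)=5, deg(5)=6, deg(6)=4, deg(7)=4, deg(8)=4, deg(9)=8, deg(10)=5, deg(11)=3.
Sorted degree sequence of G2: [8, 6, 6, 6, 5, 5, 4, 4, 4, 3, 3, 2].
The (sorted) degree sequence is an isomorphism invariant, so since G1 and G2 have different degree sequences they cannot be isomorphic.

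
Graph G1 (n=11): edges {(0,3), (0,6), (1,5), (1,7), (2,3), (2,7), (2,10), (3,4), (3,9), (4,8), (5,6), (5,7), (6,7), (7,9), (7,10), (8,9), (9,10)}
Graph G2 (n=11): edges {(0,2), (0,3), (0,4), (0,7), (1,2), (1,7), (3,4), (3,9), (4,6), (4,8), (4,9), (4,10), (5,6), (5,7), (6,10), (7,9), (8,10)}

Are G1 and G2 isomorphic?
Yes, isomorphic

The graphs are isomorphic.
One valid mapping φ: V(G1) → V(G2): 0→5, 1→8, 2→9, 3→7, 4→1, 5→10, 6→6, 7→4, 8→2, 9→0, 10→3

Verify φ preserves adjacency — for each edge of G1, its image is an edge of G2:
  (0,3) → (φ(0),φ(3)) = (5,7) ∈ E(G2) ✓
  (0,6) → (φ(0),φ(6)) = (5,6) ∈ E(G2) ✓
  (1,5) → (φ(1),φ(5)) = (8,10) ∈ E(G2) ✓
  (1,7) → (φ(1),φ(7)) = (4,8) ∈ E(G2) ✓
  (2,3) → (φ(2),φ(3)) = (7,9) ∈ E(G2) ✓
  (2,7) → (φ(2),φ(7)) = (4,9) ∈ E(G2) ✓
  (2,10) → (φ(2),φ(10)) = (3,9) ∈ E(G2) ✓
  (3,4) → (φ(3),φ(4)) = (1,7) ∈ E(G2) ✓
  (3,9) → (φ(3),φ(9)) = (0,7) ∈ E(G2) ✓
  (4,8) → (φ(4),φ(8)) = (1,2) ∈ E(G2) ✓
  (5,6) → (φ(5),φ(6)) = (6,10) ∈ E(G2) ✓
  (5,7) → (φ(5),φ(7)) = (4,10) ∈ E(G2) ✓
  (6,7) → (φ(6),φ(7)) = (4,6) ∈ E(G2) ✓
  (7,9) → (φ(7),φ(9)) = (0,4) ∈ E(G2) ✓
  (7,10) → (φ(7),φ(10)) = (3,4) ∈ E(G2) ✓
  (8,9) → (φ(8),φ(9)) = (0,2) ∈ E(G2) ✓
  (9,10) → (φ(9),φ(10)) = (0,3) ∈ E(G2) ✓
All 17 edges of G1 map to edges of G2, and |E(G1)| = |E(G2)| = 17, so φ is a bijection on edges as well as vertices. Hence G1 ≅ G2.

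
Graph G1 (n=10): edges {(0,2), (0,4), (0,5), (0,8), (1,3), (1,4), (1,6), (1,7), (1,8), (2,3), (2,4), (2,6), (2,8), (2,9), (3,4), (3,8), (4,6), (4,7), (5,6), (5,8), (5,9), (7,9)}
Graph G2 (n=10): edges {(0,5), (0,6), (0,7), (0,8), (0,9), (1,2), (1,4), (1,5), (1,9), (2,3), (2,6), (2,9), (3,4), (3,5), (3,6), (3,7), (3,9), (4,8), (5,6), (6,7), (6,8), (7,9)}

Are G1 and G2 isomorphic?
Yes, isomorphic

The graphs are isomorphic.
One valid mapping φ: V(G1) → V(G2): 0→2, 1→0, 2→3, 3→7, 4→6, 5→1, 6→5, 7→8, 8→9, 9→4

Verify φ preserves adjacency — for each edge of G1, its image is an edge of G2:
  (0,2) → (φ(0),φ(2)) = (2,3) ∈ E(G2) ✓
  (0,4) → (φ(0),φ(4)) = (2,6) ∈ E(G2) ✓
  (0,5) → (φ(0),φ(5)) = (1,2) ∈ E(G2) ✓
  (0,8) → (φ(0),φ(8)) = (2,9) ∈ E(G2) ✓
  (1,3) → (φ(1),φ(3)) = (0,7) ∈ E(G2) ✓
  (1,4) → (φ(1),φ(4)) = (0,6) ∈ E(G2) ✓
  (1,6) → (φ(1),φ(6)) = (0,5) ∈ E(G2) ✓
  (1,7) → (φ(1),φ(7)) = (0,8) ∈ E(G2) ✓
  (1,8) → (φ(1),φ(8)) = (0,9) ∈ E(G2) ✓
  (2,3) → (φ(2),φ(3)) = (3,7) ∈ E(G2) ✓
  (2,4) → (φ(2),φ(4)) = (3,6) ∈ E(G2) ✓
  (2,6) → (φ(2),φ(6)) = (3,5) ∈ E(G2) ✓
  (2,8) → (φ(2),φ(8)) = (3,9) ∈ E(G2) ✓
  (2,9) → (φ(2),φ(9)) = (3,4) ∈ E(G2) ✓
  (3,4) → (φ(3),φ(4)) = (6,7) ∈ E(G2) ✓
  (3,8) → (φ(3),φ(8)) = (7,9) ∈ E(G2) ✓
  (4,6) → (φ(4),φ(6)) = (5,6) ∈ E(G2) ✓
  (4,7) → (φ(4),φ(7)) = (6,8) ∈ E(G2) ✓
  (5,6) → (φ(5),φ(6)) = (1,5) ∈ E(G2) ✓
  (5,8) → (φ(5),φ(8)) = (1,9) ∈ E(G2) ✓
  (5,9) → (φ(5),φ(9)) = (1,4) ∈ E(G2) ✓
  (7,9) → (φ(7),φ(9)) = (4,8) ∈ E(G2) ✓
All 22 edges of G1 map to edges of G2, and |E(G1)| = |E(G2)| = 22, so φ is a bijection on edges as well as vertices. Hence G1 ≅ G2.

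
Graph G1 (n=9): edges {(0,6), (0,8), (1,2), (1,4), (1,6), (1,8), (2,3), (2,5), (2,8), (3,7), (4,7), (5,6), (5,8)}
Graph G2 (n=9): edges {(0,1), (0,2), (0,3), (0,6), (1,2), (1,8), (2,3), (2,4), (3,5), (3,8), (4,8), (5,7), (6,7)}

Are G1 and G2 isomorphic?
Yes, isomorphic

The graphs are isomorphic.
One valid mapping φ: V(G1) → V(G2): 0→4, 1→3, 2→0, 3→6, 4→5, 5→1, 6→8, 7→7, 8→2

Verify φ preserves adjacency — for each edge of G1, its image is an edge of G2:
  (0,6) → (φ(0),φ(6)) = (4,8) ∈ E(G2) ✓
  (0,8) → (φ(0),φ(8)) = (2,4) ∈ E(G2) ✓
  (1,2) → (φ(1),φ(2)) = (0,3) ∈ E(G2) ✓
  (1,4) → (φ(1),φ(4)) = (3,5) ∈ E(G2) ✓
  (1,6) → (φ(1),φ(6)) = (3,8) ∈ E(G2) ✓
  (1,8) → (φ(1),φ(8)) = (2,3) ∈ E(G2) ✓
  (2,3) → (φ(2),φ(3)) = (0,6) ∈ E(G2) ✓
  (2,5) → (φ(2),φ(5)) = (0,1) ∈ E(G2) ✓
  (2,8) → (φ(2),φ(8)) = (0,2) ∈ E(G2) ✓
  (3,7) → (φ(3),φ(7)) = (6,7) ∈ E(G2) ✓
  (4,7) → (φ(4),φ(7)) = (5,7) ∈ E(G2) ✓
  (5,6) → (φ(5),φ(6)) = (1,8) ∈ E(G2) ✓
  (5,8) → (φ(5),φ(8)) = (1,2) ∈ E(G2) ✓
All 13 edges of G1 map to edges of G2, and |E(G1)| = |E(G2)| = 13, so φ is a bijection on edges as well as vertices. Hence G1 ≅ G2.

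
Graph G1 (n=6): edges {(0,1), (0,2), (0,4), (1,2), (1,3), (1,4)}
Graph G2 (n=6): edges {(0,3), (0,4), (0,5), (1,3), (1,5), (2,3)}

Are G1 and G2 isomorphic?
No, not isomorphic

The graphs are NOT isomorphic.

Connected components of G1: 2 component(s) with vertex sets [[5], [0, 1, 2, 3, 4]], sizes [1, 5].
Connected components of G2: 1 component(s) with vertex sets [[0, 1, 2, 3, 4, 5]], sizes [6].
The number of connected components (and the multiset of component sizes) is an isomorphism invariant — an isomorphism maps each component of G1 bijectively onto a component of G2. Since G1 has 2 component(s) and G2 has 1, they cannot be isomorphic.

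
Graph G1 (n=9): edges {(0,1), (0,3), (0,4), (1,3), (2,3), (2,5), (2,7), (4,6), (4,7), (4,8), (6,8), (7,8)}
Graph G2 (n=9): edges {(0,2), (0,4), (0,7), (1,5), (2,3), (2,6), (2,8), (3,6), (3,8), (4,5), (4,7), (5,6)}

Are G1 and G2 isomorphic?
Yes, isomorphic

The graphs are isomorphic.
One valid mapping φ: V(G1) → V(G2): 0→0, 1→7, 2→5, 3→4, 4→2, 5→1, 6→8, 7→6, 8→3

Verify φ preserves adjacency — for each edge of G1, its image is an edge of G2:
  (0,1) → (φ(0),φ(1)) = (0,7) ∈ E(G2) ✓
  (0,3) → (φ(0),φ(3)) = (0,4) ∈ E(G2) ✓
  (0,4) → (φ(0),φ(4)) = (0,2) ∈ E(G2) ✓
  (1,3) → (φ(1),φ(3)) = (4,7) ∈ E(G2) ✓
  (2,3) → (φ(2),φ(3)) = (4,5) ∈ E(G2) ✓
  (2,5) → (φ(2),φ(5)) = (1,5) ∈ E(G2) ✓
  (2,7) → (φ(2),φ(7)) = (5,6) ∈ E(G2) ✓
  (4,6) → (φ(4),φ(6)) = (2,8) ∈ E(G2) ✓
  (4,7) → (φ(4),φ(7)) = (2,6) ∈ E(G2) ✓
  (4,8) → (φ(4),φ(8)) = (2,3) ∈ E(G2) ✓
  (6,8) → (φ(6),φ(8)) = (3,8) ∈ E(G2) ✓
  (7,8) → (φ(7),φ(8)) = (3,6) ∈ E(G2) ✓
All 12 edges of G1 map to edges of G2, and |E(G1)| = |E(G2)| = 12, so φ is a bijection on edges as well as vertices. Hence G1 ≅ G2.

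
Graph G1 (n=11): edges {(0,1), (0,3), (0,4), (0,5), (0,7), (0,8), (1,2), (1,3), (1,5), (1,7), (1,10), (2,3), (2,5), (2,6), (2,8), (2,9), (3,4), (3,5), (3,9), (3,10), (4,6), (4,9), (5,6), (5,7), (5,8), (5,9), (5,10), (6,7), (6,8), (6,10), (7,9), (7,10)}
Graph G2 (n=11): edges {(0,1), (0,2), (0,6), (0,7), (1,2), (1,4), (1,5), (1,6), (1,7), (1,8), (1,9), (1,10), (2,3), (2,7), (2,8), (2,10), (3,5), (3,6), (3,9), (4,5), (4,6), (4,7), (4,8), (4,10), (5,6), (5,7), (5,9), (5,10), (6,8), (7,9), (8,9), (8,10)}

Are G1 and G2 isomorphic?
Yes, isomorphic

The graphs are isomorphic.
One valid mapping φ: V(G1) → V(G2): 0→6, 1→4, 2→7, 3→5, 4→3, 5→1, 6→2, 7→8, 8→0, 9→9, 10→10

Verify φ preserves adjacency — for each edge of G1, its image is an edge of G2:
  (0,1) → (φ(0),φ(1)) = (4,6) ∈ E(G2) ✓
  (0,3) → (φ(0),φ(3)) = (5,6) ∈ E(G2) ✓
  (0,4) → (φ(0),φ(4)) = (3,6) ∈ E(G2) ✓
  (0,5) → (φ(0),φ(5)) = (1,6) ∈ E(G2) ✓
  (0,7) → (φ(0),φ(7)) = (6,8) ∈ E(G2) ✓
  (0,8) → (φ(0),φ(8)) = (0,6) ∈ E(G2) ✓
  (1,2) → (φ(1),φ(2)) = (4,7) ∈ E(G2) ✓
  (1,3) → (φ(1),φ(3)) = (4,5) ∈ E(G2) ✓
  (1,5) → (φ(1),φ(5)) = (1,4) ∈ E(G2) ✓
  (1,7) → (φ(1),φ(7)) = (4,8) ∈ E(G2) ✓
  (1,10) → (φ(1),φ(10)) = (4,10) ∈ E(G2) ✓
  (2,3) → (φ(2),φ(3)) = (5,7) ∈ E(G2) ✓
  (2,5) → (φ(2),φ(5)) = (1,7) ∈ E(G2) ✓
  (2,6) → (φ(2),φ(6)) = (2,7) ∈ E(G2) ✓
  (2,8) → (φ(2),φ(8)) = (0,7) ∈ E(G2) ✓
  (2,9) → (φ(2),φ(9)) = (7,9) ∈ E(G2) ✓
  (3,4) → (φ(3),φ(4)) = (3,5) ∈ E(G2) ✓
  (3,5) → (φ(3),φ(5)) = (1,5) ∈ E(G2) ✓
  (3,9) → (φ(3),φ(9)) = (5,9) ∈ E(G2) ✓
  (3,10) → (φ(3),φ(10)) = (5,10) ∈ E(G2) ✓
  (4,6) → (φ(4),φ(6)) = (2,3) ∈ E(G2) ✓
  (4,9) → (φ(4),φ(9)) = (3,9) ∈ E(G2) ✓
  (5,6) → (φ(5),φ(6)) = (1,2) ∈ E(G2) ✓
  (5,7) → (φ(5),φ(7)) = (1,8) ∈ E(G2) ✓
  (5,8) → (φ(5),φ(8)) = (0,1) ∈ E(G2) ✓
  (5,9) → (φ(5),φ(9)) = (1,9) ∈ E(G2) ✓
  (5,10) → (φ(5),φ(10)) = (1,10) ∈ E(G2) ✓
  (6,7) → (φ(6),φ(7)) = (2,8) ∈ E(G2) ✓
  (6,8) → (φ(6),φ(8)) = (0,2) ∈ E(G2) ✓
  (6,10) → (φ(6),φ(10)) = (2,10) ∈ E(G2) ✓
  (7,9) → (φ(7),φ(9)) = (8,9) ∈ E(G2) ✓
  (7,10) → (φ(7),φ(10)) = (8,10) ∈ E(G2) ✓
All 32 edges of G1 map to edges of G2, and |E(G1)| = |E(G2)| = 32, so φ is a bijection on edges as well as vertices. Hence G1 ≅ G2.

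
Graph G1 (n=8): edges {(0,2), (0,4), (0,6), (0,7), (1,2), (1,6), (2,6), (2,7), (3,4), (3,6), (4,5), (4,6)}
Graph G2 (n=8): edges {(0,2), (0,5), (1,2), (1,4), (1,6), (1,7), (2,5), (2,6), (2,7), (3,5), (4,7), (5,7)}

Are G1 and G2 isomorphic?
Yes, isomorphic

The graphs are isomorphic.
One valid mapping φ: V(G1) → V(G2): 0→7, 1→6, 2→1, 3→0, 4→5, 5→3, 6→2, 7→4

Verify φ preserves adjacency — for each edge of G1, its image is an edge of G2:
  (0,2) → (φ(0),φ(2)) = (1,7) ∈ E(G2) ✓
  (0,4) → (φ(0),φ(4)) = (5,7) ∈ E(G2) ✓
  (0,6) → (φ(0),φ(6)) = (2,7) ∈ E(G2) ✓
  (0,7) → (φ(0),φ(7)) = (4,7) ∈ E(G2) ✓
  (1,2) → (φ(1),φ(2)) = (1,6) ∈ E(G2) ✓
  (1,6) → (φ(1),φ(6)) = (2,6) ∈ E(G2) ✓
  (2,6) → (φ(2),φ(6)) = (1,2) ∈ E(G2) ✓
  (2,7) → (φ(2),φ(7)) = (1,4) ∈ E(G2) ✓
  (3,4) → (φ(3),φ(4)) = (0,5) ∈ E(G2) ✓
  (3,6) → (φ(3),φ(6)) = (0,2) ∈ E(G2) ✓
  (4,5) → (φ(4),φ(5)) = (3,5) ∈ E(G2) ✓
  (4,6) → (φ(4),φ(6)) = (2,5) ∈ E(G2) ✓
All 12 edges of G1 map to edges of G2, and |E(G1)| = |E(G2)| = 12, so φ is a bijection on edges as well as vertices. Hence G1 ≅ G2.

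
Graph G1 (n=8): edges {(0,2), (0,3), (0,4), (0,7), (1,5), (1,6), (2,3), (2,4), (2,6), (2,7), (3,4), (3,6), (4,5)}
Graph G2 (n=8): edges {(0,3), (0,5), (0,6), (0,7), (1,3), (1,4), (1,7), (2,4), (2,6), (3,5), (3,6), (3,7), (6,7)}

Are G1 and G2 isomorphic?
Yes, isomorphic

The graphs are isomorphic.
One valid mapping φ: V(G1) → V(G2): 0→0, 1→4, 2→3, 3→7, 4→6, 5→2, 6→1, 7→5

Verify φ preserves adjacency — for each edge of G1, its image is an edge of G2:
  (0,2) → (φ(0),φ(2)) = (0,3) ∈ E(G2) ✓
  (0,3) → (φ(0),φ(3)) = (0,7) ∈ E(G2) ✓
  (0,4) → (φ(0),φ(4)) = (0,6) ∈ E(G2) ✓
  (0,7) → (φ(0),φ(7)) = (0,5) ∈ E(G2) ✓
  (1,5) → (φ(1),φ(5)) = (2,4) ∈ E(G2) ✓
  (1,6) → (φ(1),φ(6)) = (1,4) ∈ E(G2) ✓
  (2,3) → (φ(2),φ(3)) = (3,7) ∈ E(G2) ✓
  (2,4) → (φ(2),φ(4)) = (3,6) ∈ E(G2) ✓
  (2,6) → (φ(2),φ(6)) = (1,3) ∈ E(G2) ✓
  (2,7) → (φ(2),φ(7)) = (3,5) ∈ E(G2) ✓
  (3,4) → (φ(3),φ(4)) = (6,7) ∈ E(G2) ✓
  (3,6) → (φ(3),φ(6)) = (1,7) ∈ E(G2) ✓
  (4,5) → (φ(4),φ(5)) = (2,6) ∈ E(G2) ✓
All 13 edges of G1 map to edges of G2, and |E(G1)| = |E(G2)| = 13, so φ is a bijection on edges as well as vertices. Hence G1 ≅ G2.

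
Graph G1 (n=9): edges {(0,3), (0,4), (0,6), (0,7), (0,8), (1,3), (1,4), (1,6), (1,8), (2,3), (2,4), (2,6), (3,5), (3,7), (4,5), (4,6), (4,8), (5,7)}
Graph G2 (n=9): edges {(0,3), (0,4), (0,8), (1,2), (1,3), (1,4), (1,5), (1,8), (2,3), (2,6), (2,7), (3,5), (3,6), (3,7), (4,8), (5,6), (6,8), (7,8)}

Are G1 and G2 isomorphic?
Yes, isomorphic

The graphs are isomorphic.
One valid mapping φ: V(G1) → V(G2): 0→1, 1→6, 2→7, 3→8, 4→3, 5→0, 6→2, 7→4, 8→5

Verify φ preserves adjacency — for each edge of G1, its image is an edge of G2:
  (0,3) → (φ(0),φ(3)) = (1,8) ∈ E(G2) ✓
  (0,4) → (φ(0),φ(4)) = (1,3) ∈ E(G2) ✓
  (0,6) → (φ(0),φ(6)) = (1,2) ∈ E(G2) ✓
  (0,7) → (φ(0),φ(7)) = (1,4) ∈ E(G2) ✓
  (0,8) → (φ(0),φ(8)) = (1,5) ∈ E(G2) ✓
  (1,3) → (φ(1),φ(3)) = (6,8) ∈ E(G2) ✓
  (1,4) → (φ(1),φ(4)) = (3,6) ∈ E(G2) ✓
  (1,6) → (φ(1),φ(6)) = (2,6) ∈ E(G2) ✓
  (1,8) → (φ(1),φ(8)) = (5,6) ∈ E(G2) ✓
  (2,3) → (φ(2),φ(3)) = (7,8) ∈ E(G2) ✓
  (2,4) → (φ(2),φ(4)) = (3,7) ∈ E(G2) ✓
  (2,6) → (φ(2),φ(6)) = (2,7) ∈ E(G2) ✓
  (3,5) → (φ(3),φ(5)) = (0,8) ∈ E(G2) ✓
  (3,7) → (φ(3),φ(7)) = (4,8) ∈ E(G2) ✓
  (4,5) → (φ(4),φ(5)) = (0,3) ∈ E(G2) ✓
  (4,6) → (φ(4),φ(6)) = (2,3) ∈ E(G2) ✓
  (4,8) → (φ(4),φ(8)) = (3,5) ∈ E(G2) ✓
  (5,7) → (φ(5),φ(7)) = (0,4) ∈ E(G2) ✓
All 18 edges of G1 map to edges of G2, and |E(G1)| = |E(G2)| = 18, so φ is a bijection on edges as well as vertices. Hence G1 ≅ G2.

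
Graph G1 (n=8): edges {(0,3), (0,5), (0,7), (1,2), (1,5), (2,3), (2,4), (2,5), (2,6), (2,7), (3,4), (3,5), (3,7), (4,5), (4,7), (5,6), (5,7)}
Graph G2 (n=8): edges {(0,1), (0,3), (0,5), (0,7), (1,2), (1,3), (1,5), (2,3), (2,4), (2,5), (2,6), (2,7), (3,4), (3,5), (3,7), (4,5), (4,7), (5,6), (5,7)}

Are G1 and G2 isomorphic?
No, not isomorphic

The graphs are NOT isomorphic.

Counting edges: G1 has 17 edge(s); G2 has 19 edge(s).
Edge count is an isomorphism invariant (a bijection on vertices induces a bijection on edges), so differing edge counts rule out isomorphism.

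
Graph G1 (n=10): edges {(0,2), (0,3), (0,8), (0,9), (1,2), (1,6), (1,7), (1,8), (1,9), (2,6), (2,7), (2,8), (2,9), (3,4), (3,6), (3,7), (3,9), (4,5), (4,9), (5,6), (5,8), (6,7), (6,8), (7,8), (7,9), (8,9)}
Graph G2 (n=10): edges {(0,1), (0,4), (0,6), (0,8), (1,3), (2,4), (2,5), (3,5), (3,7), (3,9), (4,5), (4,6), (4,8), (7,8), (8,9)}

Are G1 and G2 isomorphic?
No, not isomorphic

The graphs are NOT isomorphic.

Degrees in G1: deg(0)=4, deg(1)=5, deg(2)=6, deg(3)=5, deg(4)=3, deg(5)=3, deg(6)=6, deg(7)=6, deg(8)=7, deg(9)=7.
Sorted degree sequence of G1: [7, 7, 6, 6, 6, 5, 5, 4, 3, 3].
Degrees in G2: deg(0)=4, deg(1)=2, deg(2)=2, deg(3)=4, deg(4)=5, deg(5)=3, deg(6)=2, deg(7)=2, deg(8)=4, deg(9)=2.
Sorted degree sequence of G2: [5, 4, 4, 4, 3, 2, 2, 2, 2, 2].
The (sorted) degree sequence is an isomorphism invariant, so since G1 and G2 have different degree sequences they cannot be isomorphic.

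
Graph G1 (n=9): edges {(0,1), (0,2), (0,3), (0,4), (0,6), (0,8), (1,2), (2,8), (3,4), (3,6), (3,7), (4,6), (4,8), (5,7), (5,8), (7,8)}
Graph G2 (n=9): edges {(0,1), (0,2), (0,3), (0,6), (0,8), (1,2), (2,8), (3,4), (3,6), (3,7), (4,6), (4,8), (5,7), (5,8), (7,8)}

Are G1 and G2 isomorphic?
No, not isomorphic

The graphs are NOT isomorphic.

Counting edges: G1 has 16 edge(s); G2 has 15 edge(s).
Edge count is an isomorphism invariant (a bijection on vertices induces a bijection on edges), so differing edge counts rule out isomorphism.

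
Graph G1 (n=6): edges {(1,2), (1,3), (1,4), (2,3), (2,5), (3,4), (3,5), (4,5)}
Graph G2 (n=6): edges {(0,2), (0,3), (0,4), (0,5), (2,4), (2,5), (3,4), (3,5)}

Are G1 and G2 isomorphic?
Yes, isomorphic

The graphs are isomorphic.
One valid mapping φ: V(G1) → V(G2): 0→1, 1→2, 2→4, 3→0, 4→5, 5→3

Verify φ preserves adjacency — for each edge of G1, its image is an edge of G2:
  (1,2) → (φ(1),φ(2)) = (2,4) ∈ E(G2) ✓
  (1,3) → (φ(1),φ(3)) = (0,2) ∈ E(G2) ✓
  (1,4) → (φ(1),φ(4)) = (2,5) ∈ E(G2) ✓
  (2,3) → (φ(2),φ(3)) = (0,4) ∈ E(G2) ✓
  (2,5) → (φ(2),φ(5)) = (3,4) ∈ E(G2) ✓
  (3,4) → (φ(3),φ(4)) = (0,5) ∈ E(G2) ✓
  (3,5) → (φ(3),φ(5)) = (0,3) ∈ E(G2) ✓
  (4,5) → (φ(4),φ(5)) = (3,5) ∈ E(G2) ✓
All 8 edges of G1 map to edges of G2, and |E(G1)| = |E(G2)| = 8, so φ is a bijection on edges as well as vertices. Hence G1 ≅ G2.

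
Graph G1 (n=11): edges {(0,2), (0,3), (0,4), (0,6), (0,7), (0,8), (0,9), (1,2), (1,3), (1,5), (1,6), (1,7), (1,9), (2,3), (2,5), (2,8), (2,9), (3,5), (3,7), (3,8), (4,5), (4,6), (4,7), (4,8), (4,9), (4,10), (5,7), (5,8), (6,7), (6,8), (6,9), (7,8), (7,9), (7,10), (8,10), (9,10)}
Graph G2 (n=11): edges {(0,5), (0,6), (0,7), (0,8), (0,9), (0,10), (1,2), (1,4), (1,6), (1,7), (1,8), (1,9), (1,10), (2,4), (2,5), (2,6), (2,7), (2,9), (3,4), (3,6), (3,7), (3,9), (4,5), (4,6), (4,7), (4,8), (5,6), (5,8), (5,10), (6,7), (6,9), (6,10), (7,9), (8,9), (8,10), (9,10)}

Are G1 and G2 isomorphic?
Yes, isomorphic

The graphs are isomorphic.
One valid mapping φ: V(G1) → V(G2): 0→1, 1→5, 2→8, 3→10, 4→7, 5→0, 6→2, 7→6, 8→9, 9→4, 10→3

Verify φ preserves adjacency — for each edge of G1, its image is an edge of G2:
  (0,2) → (φ(0),φ(2)) = (1,8) ∈ E(G2) ✓
  (0,3) → (φ(0),φ(3)) = (1,10) ∈ E(G2) ✓
  (0,4) → (φ(0),φ(4)) = (1,7) ∈ E(G2) ✓
  (0,6) → (φ(0),φ(6)) = (1,2) ∈ E(G2) ✓
  (0,7) → (φ(0),φ(7)) = (1,6) ∈ E(G2) ✓
  (0,8) → (φ(0),φ(8)) = (1,9) ∈ E(G2) ✓
  (0,9) → (φ(0),φ(9)) = (1,4) ∈ E(G2) ✓
  (1,2) → (φ(1),φ(2)) = (5,8) ∈ E(G2) ✓
  (1,3) → (φ(1),φ(3)) = (5,10) ∈ E(G2) ✓
  (1,5) → (φ(1),φ(5)) = (0,5) ∈ E(G2) ✓
  (1,6) → (φ(1),φ(6)) = (2,5) ∈ E(G2) ✓
  (1,7) → (φ(1),φ(7)) = (5,6) ∈ E(G2) ✓
  (1,9) → (φ(1),φ(9)) = (4,5) ∈ E(G2) ✓
  (2,3) → (φ(2),φ(3)) = (8,10) ∈ E(G2) ✓
  (2,5) → (φ(2),φ(5)) = (0,8) ∈ E(G2) ✓
  (2,8) → (φ(2),φ(8)) = (8,9) ∈ E(G2) ✓
  (2,9) → (φ(2),φ(9)) = (4,8) ∈ E(G2) ✓
  (3,5) → (φ(3),φ(5)) = (0,10) ∈ E(G2) ✓
  (3,7) → (φ(3),φ(7)) = (6,10) ∈ E(G2) ✓
  (3,8) → (φ(3),φ(8)) = (9,10) ∈ E(G2) ✓
  (4,5) → (φ(4),φ(5)) = (0,7) ∈ E(G2) ✓
  (4,6) → (φ(4),φ(6)) = (2,7) ∈ E(G2) ✓
  (4,7) → (φ(4),φ(7)) = (6,7) ∈ E(G2) ✓
  (4,8) → (φ(4),φ(8)) = (7,9) ∈ E(G2) ✓
  (4,9) → (φ(4),φ(9)) = (4,7) ∈ E(G2) ✓
  (4,10) → (φ(4),φ(10)) = (3,7) ∈ E(G2) ✓
  (5,7) → (φ(5),φ(7)) = (0,6) ∈ E(G2) ✓
  (5,8) → (φ(5),φ(8)) = (0,9) ∈ E(G2) ✓
  (6,7) → (φ(6),φ(7)) = (2,6) ∈ E(G2) ✓
  (6,8) → (φ(6),φ(8)) = (2,9) ∈ E(G2) ✓
  (6,9) → (φ(6),φ(9)) = (2,4) ∈ E(G2) ✓
  (7,8) → (φ(7),φ(8)) = (6,9) ∈ E(G2) ✓
  (7,9) → (φ(7),φ(9)) = (4,6) ∈ E(G2) ✓
  (7,10) → (φ(7),φ(10)) = (3,6) ∈ E(G2) ✓
  (8,10) → (φ(8),φ(10)) = (3,9) ∈ E(G2) ✓
  (9,10) → (φ(9),φ(10)) = (3,4) ∈ E(G2) ✓
All 36 edges of G1 map to edges of G2, and |E(G1)| = |E(G2)| = 36, so φ is a bijection on edges as well as vertices. Hence G1 ≅ G2.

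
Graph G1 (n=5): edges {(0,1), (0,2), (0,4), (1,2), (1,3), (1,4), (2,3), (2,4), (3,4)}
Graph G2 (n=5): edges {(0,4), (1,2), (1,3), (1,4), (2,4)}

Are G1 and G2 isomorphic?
No, not isomorphic

The graphs are NOT isomorphic.

Counting triangles (3-cliques): G1 has 7, G2 has 1.
Triangle count is an isomorphism invariant, so differing triangle counts rule out isomorphism.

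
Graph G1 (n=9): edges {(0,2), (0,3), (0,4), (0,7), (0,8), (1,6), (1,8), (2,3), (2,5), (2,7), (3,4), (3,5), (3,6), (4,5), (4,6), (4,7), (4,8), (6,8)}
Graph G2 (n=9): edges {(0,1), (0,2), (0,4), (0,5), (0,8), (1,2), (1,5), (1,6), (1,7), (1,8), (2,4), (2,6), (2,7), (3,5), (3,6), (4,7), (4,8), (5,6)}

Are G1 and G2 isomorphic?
Yes, isomorphic

The graphs are isomorphic.
One valid mapping φ: V(G1) → V(G2): 0→2, 1→3, 2→4, 3→0, 4→1, 5→8, 6→5, 7→7, 8→6

Verify φ preserves adjacency — for each edge of G1, its image is an edge of G2:
  (0,2) → (φ(0),φ(2)) = (2,4) ∈ E(G2) ✓
  (0,3) → (φ(0),φ(3)) = (0,2) ∈ E(G2) ✓
  (0,4) → (φ(0),φ(4)) = (1,2) ∈ E(G2) ✓
  (0,7) → (φ(0),φ(7)) = (2,7) ∈ E(G2) ✓
  (0,8) → (φ(0),φ(8)) = (2,6) ∈ E(G2) ✓
  (1,6) → (φ(1),φ(6)) = (3,5) ∈ E(G2) ✓
  (1,8) → (φ(1),φ(8)) = (3,6) ∈ E(G2) ✓
  (2,3) → (φ(2),φ(3)) = (0,4) ∈ E(G2) ✓
  (2,5) → (φ(2),φ(5)) = (4,8) ∈ E(G2) ✓
  (2,7) → (φ(2),φ(7)) = (4,7) ∈ E(G2) ✓
  (3,4) → (φ(3),φ(4)) = (0,1) ∈ E(G2) ✓
  (3,5) → (φ(3),φ(5)) = (0,8) ∈ E(G2) ✓
  (3,6) → (φ(3),φ(6)) = (0,5) ∈ E(G2) ✓
  (4,5) → (φ(4),φ(5)) = (1,8) ∈ E(G2) ✓
  (4,6) → (φ(4),φ(6)) = (1,5) ∈ E(G2) ✓
  (4,7) → (φ(4),φ(7)) = (1,7) ∈ E(G2) ✓
  (4,8) → (φ(4),φ(8)) = (1,6) ∈ E(G2) ✓
  (6,8) → (φ(6),φ(8)) = (5,6) ∈ E(G2) ✓
All 18 edges of G1 map to edges of G2, and |E(G1)| = |E(G2)| = 18, so φ is a bijection on edges as well as vertices. Hence G1 ≅ G2.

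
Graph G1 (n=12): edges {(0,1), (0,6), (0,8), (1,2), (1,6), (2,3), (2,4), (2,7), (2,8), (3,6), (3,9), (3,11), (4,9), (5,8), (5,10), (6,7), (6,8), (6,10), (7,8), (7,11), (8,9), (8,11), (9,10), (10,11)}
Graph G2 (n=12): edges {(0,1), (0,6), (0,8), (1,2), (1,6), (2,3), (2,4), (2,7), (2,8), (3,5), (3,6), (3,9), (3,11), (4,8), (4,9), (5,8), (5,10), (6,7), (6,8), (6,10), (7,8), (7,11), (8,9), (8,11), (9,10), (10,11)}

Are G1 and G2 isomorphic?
No, not isomorphic

The graphs are NOT isomorphic.

Counting edges: G1 has 24 edge(s); G2 has 26 edge(s).
Edge count is an isomorphism invariant (a bijection on vertices induces a bijection on edges), so differing edge counts rule out isomorphism.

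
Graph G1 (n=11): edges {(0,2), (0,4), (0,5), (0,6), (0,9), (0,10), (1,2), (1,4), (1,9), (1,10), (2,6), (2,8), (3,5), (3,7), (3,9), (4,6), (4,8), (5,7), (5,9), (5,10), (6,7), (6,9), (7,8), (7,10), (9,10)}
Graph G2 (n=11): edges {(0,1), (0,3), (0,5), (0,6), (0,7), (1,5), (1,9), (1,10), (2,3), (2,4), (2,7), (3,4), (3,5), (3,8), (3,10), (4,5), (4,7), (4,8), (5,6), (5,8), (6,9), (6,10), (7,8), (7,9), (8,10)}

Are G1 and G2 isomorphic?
Yes, isomorphic

The graphs are isomorphic.
One valid mapping φ: V(G1) → V(G2): 0→5, 1→10, 2→6, 3→2, 4→1, 5→4, 6→0, 7→7, 8→9, 9→3, 10→8

Verify φ preserves adjacency — for each edge of G1, its image is an edge of G2:
  (0,2) → (φ(0),φ(2)) = (5,6) ∈ E(G2) ✓
  (0,4) → (φ(0),φ(4)) = (1,5) ∈ E(G2) ✓
  (0,5) → (φ(0),φ(5)) = (4,5) ∈ E(G2) ✓
  (0,6) → (φ(0),φ(6)) = (0,5) ∈ E(G2) ✓
  (0,9) → (φ(0),φ(9)) = (3,5) ∈ E(G2) ✓
  (0,10) → (φ(0),φ(10)) = (5,8) ∈ E(G2) ✓
  (1,2) → (φ(1),φ(2)) = (6,10) ∈ E(G2) ✓
  (1,4) → (φ(1),φ(4)) = (1,10) ∈ E(G2) ✓
  (1,9) → (φ(1),φ(9)) = (3,10) ∈ E(G2) ✓
  (1,10) → (φ(1),φ(10)) = (8,10) ∈ E(G2) ✓
  (2,6) → (φ(2),φ(6)) = (0,6) ∈ E(G2) ✓
  (2,8) → (φ(2),φ(8)) = (6,9) ∈ E(G2) ✓
  (3,5) → (φ(3),φ(5)) = (2,4) ∈ E(G2) ✓
  (3,7) → (φ(3),φ(7)) = (2,7) ∈ E(G2) ✓
  (3,9) → (φ(3),φ(9)) = (2,3) ∈ E(G2) ✓
  (4,6) → (φ(4),φ(6)) = (0,1) ∈ E(G2) ✓
  (4,8) → (φ(4),φ(8)) = (1,9) ∈ E(G2) ✓
  (5,7) → (φ(5),φ(7)) = (4,7) ∈ E(G2) ✓
  (5,9) → (φ(5),φ(9)) = (3,4) ∈ E(G2) ✓
  (5,10) → (φ(5),φ(10)) = (4,8) ∈ E(G2) ✓
  (6,7) → (φ(6),φ(7)) = (0,7) ∈ E(G2) ✓
  (6,9) → (φ(6),φ(9)) = (0,3) ∈ E(G2) ✓
  (7,8) → (φ(7),φ(8)) = (7,9) ∈ E(G2) ✓
  (7,10) → (φ(7),φ(10)) = (7,8) ∈ E(G2) ✓
  (9,10) → (φ(9),φ(10)) = (3,8) ∈ E(G2) ✓
All 25 edges of G1 map to edges of G2, and |E(G1)| = |E(G2)| = 25, so φ is a bijection on edges as well as vertices. Hence G1 ≅ G2.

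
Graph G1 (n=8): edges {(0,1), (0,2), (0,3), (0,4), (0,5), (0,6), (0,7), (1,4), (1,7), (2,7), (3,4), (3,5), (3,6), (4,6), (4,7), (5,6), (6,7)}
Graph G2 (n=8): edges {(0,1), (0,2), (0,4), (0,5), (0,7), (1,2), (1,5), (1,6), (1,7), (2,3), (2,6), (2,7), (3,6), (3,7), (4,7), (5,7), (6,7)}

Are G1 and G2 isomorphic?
Yes, isomorphic

The graphs are isomorphic.
One valid mapping φ: V(G1) → V(G2): 0→7, 1→5, 2→4, 3→6, 4→1, 5→3, 6→2, 7→0

Verify φ preserves adjacency — for each edge of G1, its image is an edge of G2:
  (0,1) → (φ(0),φ(1)) = (5,7) ∈ E(G2) ✓
  (0,2) → (φ(0),φ(2)) = (4,7) ∈ E(G2) ✓
  (0,3) → (φ(0),φ(3)) = (6,7) ∈ E(G2) ✓
  (0,4) → (φ(0),φ(4)) = (1,7) ∈ E(G2) ✓
  (0,5) → (φ(0),φ(5)) = (3,7) ∈ E(G2) ✓
  (0,6) → (φ(0),φ(6)) = (2,7) ∈ E(G2) ✓
  (0,7) → (φ(0),φ(7)) = (0,7) ∈ E(G2) ✓
  (1,4) → (φ(1),φ(4)) = (1,5) ∈ E(G2) ✓
  (1,7) → (φ(1),φ(7)) = (0,5) ∈ E(G2) ✓
  (2,7) → (φ(2),φ(7)) = (0,4) ∈ E(G2) ✓
  (3,4) → (φ(3),φ(4)) = (1,6) ∈ E(G2) ✓
  (3,5) → (φ(3),φ(5)) = (3,6) ∈ E(G2) ✓
  (3,6) → (φ(3),φ(6)) = (2,6) ∈ E(G2) ✓
  (4,6) → (φ(4),φ(6)) = (1,2) ∈ E(G2) ✓
  (4,7) → (φ(4),φ(7)) = (0,1) ∈ E(G2) ✓
  (5,6) → (φ(5),φ(6)) = (2,3) ∈ E(G2) ✓
  (6,7) → (φ(6),φ(7)) = (0,2) ∈ E(G2) ✓
All 17 edges of G1 map to edges of G2, and |E(G1)| = |E(G2)| = 17, so φ is a bijection on edges as well as vertices. Hence G1 ≅ G2.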